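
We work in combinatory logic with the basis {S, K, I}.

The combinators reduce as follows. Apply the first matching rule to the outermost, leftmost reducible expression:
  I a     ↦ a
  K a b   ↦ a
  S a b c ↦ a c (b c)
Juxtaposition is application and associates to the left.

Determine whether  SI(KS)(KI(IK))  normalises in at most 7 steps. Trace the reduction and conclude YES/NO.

Answer: YES — reaches normal form S in 5 ≤ 7 steps

Derivation:
  start: SI(KS)(KI(IK))
  [1] I(KI(IK))(KS(KI(IK)))
  [2] KI(IK)(KS(KI(IK)))
  [3] I(KS(KI(IK)))
  [4] KS(KI(IK))
  [5] S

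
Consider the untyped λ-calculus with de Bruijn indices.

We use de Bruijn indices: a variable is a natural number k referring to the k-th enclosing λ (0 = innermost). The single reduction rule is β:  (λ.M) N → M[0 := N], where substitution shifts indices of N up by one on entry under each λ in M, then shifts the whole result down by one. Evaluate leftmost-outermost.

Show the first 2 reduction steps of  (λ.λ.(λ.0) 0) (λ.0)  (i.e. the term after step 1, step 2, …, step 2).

Answer: after 2 steps: λ.0

Working:
  start: (λ.λ.(λ.0) 0) (λ.0)
  step 1: λ.(λ.0) 0
  step 2: λ.0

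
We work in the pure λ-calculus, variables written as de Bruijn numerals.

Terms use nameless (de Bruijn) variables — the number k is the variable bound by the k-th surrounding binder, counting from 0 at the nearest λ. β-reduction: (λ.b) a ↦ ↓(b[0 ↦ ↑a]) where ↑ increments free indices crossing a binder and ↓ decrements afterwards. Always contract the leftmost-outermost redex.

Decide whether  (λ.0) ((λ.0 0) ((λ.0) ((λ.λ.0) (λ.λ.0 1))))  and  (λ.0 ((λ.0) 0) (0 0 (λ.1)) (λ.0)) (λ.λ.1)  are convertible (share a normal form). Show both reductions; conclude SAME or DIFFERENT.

Term A:
  start: (λ.0) ((λ.0 0) ((λ.0) ((λ.λ.0) (λ.λ.0 1))))
  →1  (λ.0 0) ((λ.0) ((λ.λ.0) (λ.λ.0 1)))
  →2  (λ.0) ((λ.λ.0) (λ.λ.0 1)) ((λ.0) ((λ.λ.0) (λ.λ.0 1)))
  →3  (λ.λ.0) (λ.λ.0 1) ((λ.0) ((λ.λ.0) (λ.λ.0 1)))
  →4  (λ.0) ((λ.0) ((λ.λ.0) (λ.λ.0 1)))
  →5  (λ.0) ((λ.λ.0) (λ.λ.0 1))
  →6  (λ.λ.0) (λ.λ.0 1)
  →7  λ.0

Term B:
  start: (λ.0 ((λ.0) 0) (0 0 (λ.1)) (λ.0)) (λ.λ.1)
  →1  (λ.λ.1) ((λ.0) (λ.λ.1)) ((λ.λ.1) (λ.λ.1) (λ.λ.λ.1)) (λ.0)
  →2  (λ.(λ.0) (λ.λ.1)) ((λ.λ.1) (λ.λ.1) (λ.λ.λ.1)) (λ.0)
  →3  (λ.0) (λ.λ.1) (λ.0)
  →4  (λ.λ.1) (λ.0)
  →5  λ.λ.0

Answer: DIFFERENT — A ⇓ λ.0, B ⇓ λ.λ.0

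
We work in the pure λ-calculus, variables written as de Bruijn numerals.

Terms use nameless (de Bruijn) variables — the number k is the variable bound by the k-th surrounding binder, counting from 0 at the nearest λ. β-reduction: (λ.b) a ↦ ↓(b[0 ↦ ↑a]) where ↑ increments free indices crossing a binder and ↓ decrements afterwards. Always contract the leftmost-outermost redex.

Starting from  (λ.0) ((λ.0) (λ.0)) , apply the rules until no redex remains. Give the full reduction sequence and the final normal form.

  start: (λ.0) ((λ.0) (λ.0))
  →1  (λ.0) (λ.0)
  →2  λ.0

Answer: normal form = λ.0  (in 2 steps)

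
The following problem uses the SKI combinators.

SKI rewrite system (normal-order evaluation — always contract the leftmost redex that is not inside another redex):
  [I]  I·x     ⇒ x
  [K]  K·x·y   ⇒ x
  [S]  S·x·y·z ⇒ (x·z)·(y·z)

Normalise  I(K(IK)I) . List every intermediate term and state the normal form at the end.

Answer: normal form = K  (in 3 steps)

Reduction:
  start: I(K(IK)I)
  step 1: K(IK)I
  step 2: IK
  step 3: K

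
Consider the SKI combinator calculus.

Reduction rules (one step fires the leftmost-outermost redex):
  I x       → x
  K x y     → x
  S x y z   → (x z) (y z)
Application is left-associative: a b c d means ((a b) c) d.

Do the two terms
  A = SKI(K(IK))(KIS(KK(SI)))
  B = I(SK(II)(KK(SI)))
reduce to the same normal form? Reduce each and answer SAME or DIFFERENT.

Term A:
  start: SKI(K(IK))(KIS(KK(SI)))
  step 1: K(K(IK))(I(K(IK)))(KIS(KK(SI)))
  step 2: K(IK)(KIS(KK(SI)))
  step 3: IK
  step 4: K

Term B:
  start: I(SK(II)(KK(SI)))
  step 1: SK(II)(KK(SI))
  step 2: K(KK(SI))(II(KK(SI)))
  step 3: KK(SI)
  step 4: K

Answer: SAME — A ⇓ K, B ⇓ K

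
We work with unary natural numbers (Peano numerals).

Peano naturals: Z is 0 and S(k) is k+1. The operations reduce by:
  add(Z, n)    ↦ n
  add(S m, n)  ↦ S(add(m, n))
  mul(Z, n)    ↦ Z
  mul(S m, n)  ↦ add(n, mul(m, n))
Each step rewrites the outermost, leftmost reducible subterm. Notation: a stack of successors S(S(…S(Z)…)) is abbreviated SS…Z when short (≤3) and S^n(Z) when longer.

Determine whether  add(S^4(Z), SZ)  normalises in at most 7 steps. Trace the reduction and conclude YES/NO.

Answer: YES — reaches normal form S^5(Z) in 5 ≤ 7 steps

Reduction:
  start: add(S^4(Z), SZ)
  [1] S(add(SSSZ, SZ))
  [2] S(S(add(SSZ, SZ)))
  [3] S(S(S(add(SZ, SZ))))
  [4] S(S(S(S(add(Z, SZ)))))
  [5] S^5(Z)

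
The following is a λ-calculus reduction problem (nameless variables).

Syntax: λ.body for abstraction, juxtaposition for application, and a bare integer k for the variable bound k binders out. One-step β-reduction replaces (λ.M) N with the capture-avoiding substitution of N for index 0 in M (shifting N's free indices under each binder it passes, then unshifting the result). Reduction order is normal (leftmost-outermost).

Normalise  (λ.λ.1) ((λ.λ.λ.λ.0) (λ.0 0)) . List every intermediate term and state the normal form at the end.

  start: (λ.λ.1) ((λ.λ.λ.λ.0) (λ.0 0))
  [1] λ.(λ.λ.λ.λ.0) (λ.0 0)
  [2] λ.λ.λ.λ.0

Answer: normal form = λ.λ.λ.λ.0  (in 2 steps)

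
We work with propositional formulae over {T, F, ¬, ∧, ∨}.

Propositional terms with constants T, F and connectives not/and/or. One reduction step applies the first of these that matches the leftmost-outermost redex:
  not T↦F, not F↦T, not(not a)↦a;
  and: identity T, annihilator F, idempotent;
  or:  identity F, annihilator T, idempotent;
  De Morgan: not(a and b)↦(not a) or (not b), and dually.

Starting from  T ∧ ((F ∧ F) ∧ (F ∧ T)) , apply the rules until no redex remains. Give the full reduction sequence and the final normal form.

Answer: normal form = F  (in 3 steps)

Working:
  start: T ∧ ((F ∧ F) ∧ (F ∧ T))
  →1  (F ∧ F) ∧ (F ∧ T)
  →2  F ∧ (F ∧ T)
  →3  F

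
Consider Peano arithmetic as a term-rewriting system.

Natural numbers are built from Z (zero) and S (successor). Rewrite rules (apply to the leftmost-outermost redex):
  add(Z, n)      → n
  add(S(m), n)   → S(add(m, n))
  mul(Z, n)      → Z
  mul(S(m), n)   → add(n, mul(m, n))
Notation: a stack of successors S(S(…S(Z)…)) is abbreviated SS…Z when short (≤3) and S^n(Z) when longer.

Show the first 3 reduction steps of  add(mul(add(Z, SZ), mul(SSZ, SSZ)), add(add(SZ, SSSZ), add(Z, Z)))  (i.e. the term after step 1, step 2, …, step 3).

Answer: after 3 steps: add(add(add(SSZ, mul(SZ, SSZ)), mul(Z, mul(SSZ, SSZ))), add(add(SZ, SSSZ), add(Z, Z)))

Derivation:
  start: add(mul(add(Z, SZ), mul(SSZ, SSZ)), add(add(SZ, SSSZ), add(Z, Z)))
  →1  add(mul(SZ, mul(SSZ, SSZ)), add(add(SZ, SSSZ), add(Z, Z)))
  →2  add(add(mul(SSZ, SSZ), mul(Z, mul(SSZ, SSZ))), add(add(SZ, SSSZ), add(Z, Z)))
  →3  add(add(add(SSZ, mul(SZ, SSZ)), mul(Z, mul(SSZ, SSZ))), add(add(SZ, SSSZ), add(Z, Z)))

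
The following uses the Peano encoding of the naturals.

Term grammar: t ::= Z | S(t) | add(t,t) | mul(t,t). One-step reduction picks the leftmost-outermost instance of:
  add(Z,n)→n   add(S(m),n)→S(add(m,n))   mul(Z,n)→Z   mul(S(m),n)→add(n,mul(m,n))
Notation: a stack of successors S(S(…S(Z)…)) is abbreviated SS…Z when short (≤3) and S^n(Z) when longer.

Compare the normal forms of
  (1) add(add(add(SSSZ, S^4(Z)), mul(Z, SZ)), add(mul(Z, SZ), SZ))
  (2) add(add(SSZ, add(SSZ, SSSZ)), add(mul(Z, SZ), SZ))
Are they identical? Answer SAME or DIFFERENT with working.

Term A:
  start: add(add(add(SSSZ, S^4(Z)), mul(Z, SZ)), add(mul(Z, SZ), SZ))
  step 1: add(add(S(add(SSZ, S^4(Z))), mul(Z, SZ)), add(mul(Z, SZ), SZ))
  step 2: add(S(add(add(SSZ, S^4(Z)), mul(Z, SZ))), add(mul(Z, SZ), SZ))
  step 3: S(add(add(add(SSZ, S^4(Z)), mul(Z, SZ)), add(mul(Z, SZ), SZ)))
  step 4: S(add(add(S(add(SZ, S^4(Z))), mul(Z, SZ)), add(mul(Z, SZ), SZ)))
  step 5: S(add(S(add(add(SZ, S^4(Z)), mul(Z, SZ))), add(mul(Z, SZ), SZ)))
  step 6: S(S(add(add(add(SZ, S^4(Z)), mul(Z, SZ)), add(mul(Z, SZ), SZ))))
  step 7: S(S(add(add(S(add(Z, S^4(Z))), mul(Z, SZ)), add(mul(Z, SZ), SZ))))
  step 8: S(S(add(S(add(add(Z, S^4(Z)), mul(Z, SZ))), add(mul(Z, SZ), SZ))))
  step 9: S(S(S(add(add(add(Z, S^4(Z)), mul(Z, SZ)), add(mul(Z, SZ), SZ)))))
  step 10: S(S(S(add(add(S^4(Z), mul(Z, SZ)), add(mul(Z, SZ), SZ)))))
  step 11: S(S(S(add(S(add(SSSZ, mul(Z, SZ))), add(mul(Z, SZ), SZ)))))
  step 12: S(S(S(S(add(add(SSSZ, mul(Z, SZ)), add(mul(Z, SZ), SZ))))))
  step 13: S(S(S(S(add(S(add(SSZ, mul(Z, SZ))), add(mul(Z, SZ), SZ))))))
  step 14: S(S(S(S(S(add(add(SSZ, mul(Z, SZ)), add(mul(Z, SZ), SZ)))))))
  step 15: S(S(S(S(S(add(S(add(SZ, mul(Z, SZ))), add(mul(Z, SZ), SZ)))))))
  step 16: S(S(S(S(S(S(add(add(SZ, mul(Z, SZ)), add(mul(Z, SZ), SZ))))))))
  step 17: S(S(S(S(S(S(add(S(add(Z, mul(Z, SZ))), add(mul(Z, SZ), SZ))))))))
  step 18: S(S(S(S(S(S(S(add(add(Z, mul(Z, SZ)), add(mul(Z, SZ), SZ)))))))))
  step 19: S(S(S(S(S(S(S(add(mul(Z, SZ), add(mul(Z, SZ), SZ)))))))))
  step 20: S(S(S(S(S(S(S(add(Z, add(mul(Z, SZ), SZ)))))))))
  step 21: S(S(S(S(S(S(S(add(mul(Z, SZ), SZ))))))))
  step 22: S(S(S(S(S(S(S(add(Z, SZ))))))))
  step 23: S^8(Z)

Term B:
  start: add(add(SSZ, add(SSZ, SSSZ)), add(mul(Z, SZ), SZ))
  step 1: add(S(add(SZ, add(SSZ, SSSZ))), add(mul(Z, SZ), SZ))
  step 2: S(add(add(SZ, add(SSZ, SSSZ)), add(mul(Z, SZ), SZ)))
  step 3: S(add(S(add(Z, add(SSZ, SSSZ))), add(mul(Z, SZ), SZ)))
  step 4: S(S(add(add(Z, add(SSZ, SSSZ)), add(mul(Z, SZ), SZ))))
  step 5: S(S(add(add(SSZ, SSSZ), add(mul(Z, SZ), SZ))))
  step 6: S(S(add(S(add(SZ, SSSZ)), add(mul(Z, SZ), SZ))))
  step 7: S(S(S(add(add(SZ, SSSZ), add(mul(Z, SZ), SZ)))))
  step 8: S(S(S(add(S(add(Z, SSSZ)), add(mul(Z, SZ), SZ)))))
  step 9: S(S(S(S(add(add(Z, SSSZ), add(mul(Z, SZ), SZ))))))
  step 10: S(S(S(S(add(SSSZ, add(mul(Z, SZ), SZ))))))
  step 11: S(S(S(S(S(add(SSZ, add(mul(Z, SZ), SZ)))))))
  step 12: S(S(S(S(S(S(add(SZ, add(mul(Z, SZ), SZ))))))))
  step 13: S(S(S(S(S(S(S(add(Z, add(mul(Z, SZ), SZ)))))))))
  step 14: S(S(S(S(S(S(S(add(mul(Z, SZ), SZ))))))))
  step 15: S(S(S(S(S(S(S(add(Z, SZ))))))))
  step 16: S^8(Z)

Answer: SAME — A ⇓ S^8(Z), B ⇓ S^8(Z)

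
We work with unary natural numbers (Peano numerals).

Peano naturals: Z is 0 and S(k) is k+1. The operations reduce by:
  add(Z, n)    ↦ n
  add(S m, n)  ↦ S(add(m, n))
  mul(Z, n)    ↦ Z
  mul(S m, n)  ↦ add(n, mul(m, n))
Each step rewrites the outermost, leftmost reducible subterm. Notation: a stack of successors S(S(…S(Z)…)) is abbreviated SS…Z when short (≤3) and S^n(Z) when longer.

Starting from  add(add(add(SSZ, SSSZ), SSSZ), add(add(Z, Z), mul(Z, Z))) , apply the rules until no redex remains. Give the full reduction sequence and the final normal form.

  start: add(add(add(SSZ, SSSZ), SSSZ), add(add(Z, Z), mul(Z, Z)))
  step 1: add(add(S(add(SZ, SSSZ)), SSSZ), add(add(Z, Z), mul(Z, Z)))
  step 2: add(S(add(add(SZ, SSSZ), SSSZ)), add(add(Z, Z), mul(Z, Z)))
  step 3: S(add(add(add(SZ, SSSZ), SSSZ), add(add(Z, Z), mul(Z, Z))))
  step 4: S(add(add(S(add(Z, SSSZ)), SSSZ), add(add(Z, Z), mul(Z, Z))))
  step 5: S(add(S(add(add(Z, SSSZ), SSSZ)), add(add(Z, Z), mul(Z, Z))))
  step 6: S(S(add(add(add(Z, SSSZ), SSSZ), add(add(Z, Z), mul(Z, Z)))))
  step 7: S(S(add(add(SSSZ, SSSZ), add(add(Z, Z), mul(Z, Z)))))
  step 8: S(S(add(S(add(SSZ, SSSZ)), add(add(Z, Z), mul(Z, Z)))))
  step 9: S(S(S(add(add(SSZ, SSSZ), add(add(Z, Z), mul(Z, Z))))))
  step 10: S(S(S(add(S(add(SZ, SSSZ)), add(add(Z, Z), mul(Z, Z))))))
  step 11: S(S(S(S(add(add(SZ, SSSZ), add(add(Z, Z), mul(Z, Z)))))))
  step 12: S(S(S(S(add(S(add(Z, SSSZ)), add(add(Z, Z), mul(Z, Z)))))))
  step 13: S(S(S(S(S(add(add(Z, SSSZ), add(add(Z, Z), mul(Z, Z))))))))
  step 14: S(S(S(S(S(add(SSSZ, add(add(Z, Z), mul(Z, Z))))))))
  step 15: S(S(S(S(S(S(add(SSZ, add(add(Z, Z), mul(Z, Z)))))))))
  step 16: S(S(S(S(S(S(S(add(SZ, add(add(Z, Z), mul(Z, Z))))))))))
  step 17: S(S(S(S(S(S(S(S(add(Z, add(add(Z, Z), mul(Z, Z)))))))))))
  step 18: S(S(S(S(S(S(S(S(add(add(Z, Z), mul(Z, Z))))))))))
  step 19: S(S(S(S(S(S(S(S(add(Z, mul(Z, Z))))))))))
  step 20: S(S(S(S(S(S(S(S(mul(Z, Z)))))))))
  step 21: S^8(Z)

Answer: normal form = S^8(Z)  (in 21 steps)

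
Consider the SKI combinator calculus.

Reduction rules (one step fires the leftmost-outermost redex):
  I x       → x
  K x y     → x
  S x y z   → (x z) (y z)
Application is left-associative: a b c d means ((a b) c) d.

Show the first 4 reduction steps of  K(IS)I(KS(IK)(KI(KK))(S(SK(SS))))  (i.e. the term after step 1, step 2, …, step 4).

Answer: after 4 steps: S(SI(S(SK(SS))))

Reduction:
  start: K(IS)I(KS(IK)(KI(KK))(S(SK(SS))))
  →1  IS(KS(IK)(KI(KK))(S(SK(SS))))
  →2  S(KS(IK)(KI(KK))(S(SK(SS))))
  →3  S(S(KI(KK))(S(SK(SS))))
  →4  S(SI(S(SK(SS))))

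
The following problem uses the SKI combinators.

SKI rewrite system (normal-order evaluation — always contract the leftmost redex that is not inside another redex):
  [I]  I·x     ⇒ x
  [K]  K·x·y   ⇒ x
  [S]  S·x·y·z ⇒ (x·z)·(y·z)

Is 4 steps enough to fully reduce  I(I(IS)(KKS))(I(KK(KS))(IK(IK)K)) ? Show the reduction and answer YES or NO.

Answer: NO — after 4 steps the term is SK(I(KK(KS))(IK(IK)K)), not yet normal

Reduction:
  start: I(I(IS)(KKS))(I(KK(KS))(IK(IK)K))
  →1  I(IS)(KKS)(I(KK(KS))(IK(IK)K))
  →2  IS(KKS)(I(KK(KS))(IK(IK)K))
  →3  S(KKS)(I(KK(KS))(IK(IK)K))
  →4  SK(I(KK(KS))(IK(IK)K))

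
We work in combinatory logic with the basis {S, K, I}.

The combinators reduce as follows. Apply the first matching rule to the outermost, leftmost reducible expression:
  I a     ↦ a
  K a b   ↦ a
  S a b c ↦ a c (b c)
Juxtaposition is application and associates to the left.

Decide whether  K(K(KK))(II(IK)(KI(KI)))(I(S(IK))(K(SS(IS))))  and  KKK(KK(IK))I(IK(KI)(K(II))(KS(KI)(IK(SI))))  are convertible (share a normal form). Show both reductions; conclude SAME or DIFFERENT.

Answer: DIFFERENT — A ⇓ KK, B ⇓ KI

Derivation:
Term A:
  start: K(K(KK))(II(IK)(KI(KI)))(I(S(IK))(K(SS(IS))))
  [1] K(KK)(I(S(IK))(K(SS(IS))))
  [2] KK

Term B:
  start: KKK(KK(IK))I(IK(KI)(K(II))(KS(KI)(IK(SI))))
  [1] K(KK(IK))I(IK(KI)(K(II))(KS(KI)(IK(SI))))
  [2] KK(IK)(IK(KI)(K(II))(KS(KI)(IK(SI))))
  [3] K(IK(KI)(K(II))(KS(KI)(IK(SI))))
  [4] K(K(KI)(K(II))(KS(KI)(IK(SI))))
  [5] K(KI(KS(KI)(IK(SI))))
  [6] KI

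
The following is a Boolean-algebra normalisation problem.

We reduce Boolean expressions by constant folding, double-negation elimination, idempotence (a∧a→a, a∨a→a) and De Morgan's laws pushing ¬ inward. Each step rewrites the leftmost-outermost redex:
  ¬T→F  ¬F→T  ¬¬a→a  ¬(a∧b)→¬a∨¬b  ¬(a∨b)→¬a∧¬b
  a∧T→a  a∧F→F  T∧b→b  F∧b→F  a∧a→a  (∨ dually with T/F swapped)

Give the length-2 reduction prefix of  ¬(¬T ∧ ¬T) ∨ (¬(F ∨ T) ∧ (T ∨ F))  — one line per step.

Answer: after 2 steps: ¬¬T ∨ (¬(F ∨ T) ∧ (T ∨ F))

Working:
  start: ¬(¬T ∧ ¬T) ∨ (¬(F ∨ T) ∧ (T ∨ F))
  step 1: (¬¬T ∨ ¬¬T) ∨ (¬(F ∨ T) ∧ (T ∨ F))
  step 2: ¬¬T ∨ (¬(F ∨ T) ∧ (T ∨ F))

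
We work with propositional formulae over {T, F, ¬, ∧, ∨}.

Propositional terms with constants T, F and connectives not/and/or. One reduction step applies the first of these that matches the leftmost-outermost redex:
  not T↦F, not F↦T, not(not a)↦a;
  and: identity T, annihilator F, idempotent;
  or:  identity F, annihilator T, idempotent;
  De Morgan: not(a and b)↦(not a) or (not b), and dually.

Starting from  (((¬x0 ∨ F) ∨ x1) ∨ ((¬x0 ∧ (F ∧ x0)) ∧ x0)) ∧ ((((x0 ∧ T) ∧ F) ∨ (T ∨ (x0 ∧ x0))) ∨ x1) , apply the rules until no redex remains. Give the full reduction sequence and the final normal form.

  start: (((¬x0 ∨ F) ∨ x1) ∨ ((¬x0 ∧ (F ∧ x0)) ∧ x0)) ∧ ((((x0 ∧ T) ∧ F) ∨ (T ∨ (x0 ∧ x0))) ∨ x1)
  →1  ((¬x0 ∨ x1) ∨ ((¬x0 ∧ (F ∧ x0)) ∧ x0)) ∧ ((((x0 ∧ T) ∧ F) ∨ (T ∨ (x0 ∧ x0))) ∨ x1)
  →2  ((¬x0 ∨ x1) ∨ ((¬x0 ∧ F) ∧ x0)) ∧ ((((x0 ∧ T) ∧ F) ∨ (T ∨ (x0 ∧ x0))) ∨ x1)
  →3  ((¬x0 ∨ x1) ∨ (F ∧ x0)) ∧ ((((x0 ∧ T) ∧ F) ∨ (T ∨ (x0 ∧ x0))) ∨ x1)
  →4  ((¬x0 ∨ x1) ∨ F) ∧ ((((x0 ∧ T) ∧ F) ∨ (T ∨ (x0 ∧ x0))) ∨ x1)
  →5  (¬x0 ∨ x1) ∧ ((((x0 ∧ T) ∧ F) ∨ (T ∨ (x0 ∧ x0))) ∨ x1)
  →6  (¬x0 ∨ x1) ∧ ((F ∨ (T ∨ (x0 ∧ x0))) ∨ x1)
  →7  (¬x0 ∨ x1) ∧ ((T ∨ (x0 ∧ x0)) ∨ x1)
  →8  (¬x0 ∨ x1) ∧ (T ∨ x1)
  →9  (¬x0 ∨ x1) ∧ T
  →10  ¬x0 ∨ x1

Answer: normal form = ¬x0 ∨ x1  (in 10 steps)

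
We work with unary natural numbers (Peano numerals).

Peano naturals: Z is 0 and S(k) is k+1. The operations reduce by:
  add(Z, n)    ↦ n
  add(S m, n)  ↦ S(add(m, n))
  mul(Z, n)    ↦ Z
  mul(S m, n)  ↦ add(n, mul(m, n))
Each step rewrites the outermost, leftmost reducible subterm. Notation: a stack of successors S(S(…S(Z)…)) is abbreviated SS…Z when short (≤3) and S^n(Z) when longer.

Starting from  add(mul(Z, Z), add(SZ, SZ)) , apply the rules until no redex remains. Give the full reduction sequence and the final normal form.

  start: add(mul(Z, Z), add(SZ, SZ))
  →1  add(Z, add(SZ, SZ))
  →2  add(SZ, SZ)
  →3  S(add(Z, SZ))
  →4  SSZ

Answer: normal form = SSZ  (in 4 steps)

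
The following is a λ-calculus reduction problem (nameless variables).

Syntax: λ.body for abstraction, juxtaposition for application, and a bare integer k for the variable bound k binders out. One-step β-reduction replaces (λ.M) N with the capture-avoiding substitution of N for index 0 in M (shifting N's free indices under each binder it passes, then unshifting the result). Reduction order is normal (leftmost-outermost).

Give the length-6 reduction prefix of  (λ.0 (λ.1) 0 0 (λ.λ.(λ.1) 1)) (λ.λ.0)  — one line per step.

Answer: after 6 steps: λ.λ.0

Reduction:
  start: (λ.0 (λ.1) 0 0 (λ.λ.(λ.1) 1)) (λ.λ.0)
  [1] (λ.λ.0) (λ.λ.λ.0) (λ.λ.0) (λ.λ.0) (λ.λ.(λ.1) 1)
  [2] (λ.0) (λ.λ.0) (λ.λ.0) (λ.λ.(λ.1) 1)
  [3] (λ.λ.0) (λ.λ.0) (λ.λ.(λ.1) 1)
  [4] (λ.0) (λ.λ.(λ.1) 1)
  [5] λ.λ.(λ.1) 1
  [6] λ.λ.0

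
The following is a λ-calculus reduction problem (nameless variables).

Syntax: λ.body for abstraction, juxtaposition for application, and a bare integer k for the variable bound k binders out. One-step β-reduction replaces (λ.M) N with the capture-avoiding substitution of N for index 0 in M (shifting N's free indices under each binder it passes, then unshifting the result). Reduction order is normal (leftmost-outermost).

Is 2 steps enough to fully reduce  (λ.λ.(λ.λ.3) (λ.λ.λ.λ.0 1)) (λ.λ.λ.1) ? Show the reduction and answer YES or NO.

  start: (λ.λ.(λ.λ.3) (λ.λ.λ.λ.0 1)) (λ.λ.λ.1)
  [1] λ.(λ.λ.λ.λ.λ.1) (λ.λ.λ.λ.0 1)
  [2] λ.λ.λ.λ.λ.1

Answer: YES — reaches normal form λ.λ.λ.λ.λ.1 in 2 ≤ 2 steps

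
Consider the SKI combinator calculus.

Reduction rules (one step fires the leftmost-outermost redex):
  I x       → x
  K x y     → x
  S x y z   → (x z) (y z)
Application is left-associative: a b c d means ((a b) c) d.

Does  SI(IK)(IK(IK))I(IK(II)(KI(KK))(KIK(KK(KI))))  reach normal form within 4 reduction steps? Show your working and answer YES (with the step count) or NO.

Answer: NO — after 4 steps the term is IKI(IK(II)(KI(KK))(KIK(KK(KI)))), not yet normal

Derivation:
  start: SI(IK)(IK(IK))I(IK(II)(KI(KK))(KIK(KK(KI))))
  [1] I(IK(IK))(IK(IK(IK)))I(IK(II)(KI(KK))(KIK(KK(KI))))
  [2] IK(IK)(IK(IK(IK)))I(IK(II)(KI(KK))(KIK(KK(KI))))
  [3] K(IK)(IK(IK(IK)))I(IK(II)(KI(KK))(KIK(KK(KI))))
  [4] IKI(IK(II)(KI(KK))(KIK(KK(KI))))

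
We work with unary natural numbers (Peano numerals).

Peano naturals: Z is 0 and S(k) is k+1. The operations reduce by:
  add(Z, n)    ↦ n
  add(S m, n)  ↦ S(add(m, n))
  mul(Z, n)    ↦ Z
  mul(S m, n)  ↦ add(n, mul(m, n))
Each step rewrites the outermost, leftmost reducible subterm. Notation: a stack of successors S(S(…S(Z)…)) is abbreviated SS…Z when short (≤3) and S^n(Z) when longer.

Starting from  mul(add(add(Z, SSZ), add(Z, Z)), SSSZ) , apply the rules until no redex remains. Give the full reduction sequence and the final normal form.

  start: mul(add(add(Z, SSZ), add(Z, Z)), SSSZ)
  →1  mul(add(SSZ, add(Z, Z)), SSSZ)
  →2  mul(S(add(SZ, add(Z, Z))), SSSZ)
  →3  add(SSSZ, mul(add(SZ, add(Z, Z)), SSSZ))
  →4  S(add(SSZ, mul(add(SZ, add(Z, Z)), SSSZ)))
  →5  S(S(add(SZ, mul(add(SZ, add(Z, Z)), SSSZ))))
  →6  S(S(S(add(Z, mul(add(SZ, add(Z, Z)), SSSZ)))))
  →7  S(S(S(mul(add(SZ, add(Z, Z)), SSSZ))))
  →8  S(S(S(mul(S(add(Z, add(Z, Z))), SSSZ))))
  →9  S(S(S(add(SSSZ, mul(add(Z, add(Z, Z)), SSSZ)))))
  →10  S(S(S(S(add(SSZ, mul(add(Z, add(Z, Z)), SSSZ))))))
  →11  S(S(S(S(S(add(SZ, mul(add(Z, add(Z, Z)), SSSZ)))))))
  →12  S(S(S(S(S(S(add(Z, mul(add(Z, add(Z, Z)), SSSZ))))))))
  →13  S(S(S(S(S(S(mul(add(Z, add(Z, Z)), SSSZ)))))))
  →14  S(S(S(S(S(S(mul(add(Z, Z), SSSZ)))))))
  →15  S(S(S(S(S(S(mul(Z, SSSZ)))))))
  →16  S^6(Z)

Answer: normal form = S^6(Z)  (in 16 steps)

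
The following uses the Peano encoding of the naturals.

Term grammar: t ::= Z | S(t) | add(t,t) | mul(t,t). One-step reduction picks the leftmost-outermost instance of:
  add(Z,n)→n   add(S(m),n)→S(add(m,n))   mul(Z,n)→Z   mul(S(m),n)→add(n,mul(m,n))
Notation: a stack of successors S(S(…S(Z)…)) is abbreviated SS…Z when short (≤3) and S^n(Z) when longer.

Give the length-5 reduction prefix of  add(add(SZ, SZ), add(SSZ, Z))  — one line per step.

  start: add(add(SZ, SZ), add(SSZ, Z))
  [1] add(S(add(Z, SZ)), add(SSZ, Z))
  [2] S(add(add(Z, SZ), add(SSZ, Z)))
  [3] S(add(SZ, add(SSZ, Z)))
  [4] S(S(add(Z, add(SSZ, Z))))
  [5] S(S(add(SSZ, Z)))

Answer: after 5 steps: S(S(add(SSZ, Z)))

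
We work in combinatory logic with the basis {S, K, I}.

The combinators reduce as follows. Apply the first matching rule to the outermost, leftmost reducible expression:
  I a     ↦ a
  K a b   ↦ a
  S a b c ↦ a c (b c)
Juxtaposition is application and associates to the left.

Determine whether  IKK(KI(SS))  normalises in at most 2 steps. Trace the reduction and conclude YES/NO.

Answer: YES — reaches normal form K in 2 ≤ 2 steps

Reduction:
  start: IKK(KI(SS))
  →1  KK(KI(SS))
  →2  K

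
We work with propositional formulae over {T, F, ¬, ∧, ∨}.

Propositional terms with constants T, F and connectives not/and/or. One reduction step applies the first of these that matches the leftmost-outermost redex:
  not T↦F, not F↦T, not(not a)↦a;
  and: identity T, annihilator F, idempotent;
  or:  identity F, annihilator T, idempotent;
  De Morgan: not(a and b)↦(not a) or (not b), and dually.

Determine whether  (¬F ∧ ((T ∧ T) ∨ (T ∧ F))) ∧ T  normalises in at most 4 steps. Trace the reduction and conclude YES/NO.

Answer: NO — after 4 steps the term is T ∨ (T ∧ F), not yet normal

Reduction:
  start: (¬F ∧ ((T ∧ T) ∨ (T ∧ F))) ∧ T
  step 1: ¬F ∧ ((T ∧ T) ∨ (T ∧ F))
  step 2: T ∧ ((T ∧ T) ∨ (T ∧ F))
  step 3: (T ∧ T) ∨ (T ∧ F)
  step 4: T ∨ (T ∧ F)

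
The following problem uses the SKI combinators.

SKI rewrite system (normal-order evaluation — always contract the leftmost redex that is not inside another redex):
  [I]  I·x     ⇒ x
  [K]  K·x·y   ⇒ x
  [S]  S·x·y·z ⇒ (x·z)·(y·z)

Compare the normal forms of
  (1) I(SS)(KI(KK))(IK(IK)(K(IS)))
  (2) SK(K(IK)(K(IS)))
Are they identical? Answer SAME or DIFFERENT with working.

Answer: SAME — A ⇓ SKK, B ⇓ SKK

Working:
Term A:
  start: I(SS)(KI(KK))(IK(IK)(K(IS)))
  →1  SS(KI(KK))(IK(IK)(K(IS)))
  →2  S(IK(IK)(K(IS)))(KI(KK)(IK(IK)(K(IS))))
  →3  S(K(IK)(K(IS)))(KI(KK)(IK(IK)(K(IS))))
  →4  S(IK)(KI(KK)(IK(IK)(K(IS))))
  →5  SK(KI(KK)(IK(IK)(K(IS))))
  →6  SK(I(IK(IK)(K(IS))))
  →7  SK(IK(IK)(K(IS)))
  →8  SK(K(IK)(K(IS)))
  →9  SK(IK)
  →10  SKK

Term B:
  start: SK(K(IK)(K(IS)))
  →1  SK(IK)
  →2  SKK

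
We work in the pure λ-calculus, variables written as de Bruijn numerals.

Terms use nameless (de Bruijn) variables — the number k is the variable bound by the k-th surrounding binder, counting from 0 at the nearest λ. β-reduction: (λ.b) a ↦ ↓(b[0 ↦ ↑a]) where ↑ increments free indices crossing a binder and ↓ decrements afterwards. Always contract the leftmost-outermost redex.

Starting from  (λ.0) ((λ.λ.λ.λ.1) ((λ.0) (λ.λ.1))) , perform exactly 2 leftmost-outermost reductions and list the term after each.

Answer: after 2 steps: λ.λ.λ.1

Derivation:
  start: (λ.0) ((λ.λ.λ.λ.1) ((λ.0) (λ.λ.1)))
  [1] (λ.λ.λ.λ.1) ((λ.0) (λ.λ.1))
  [2] λ.λ.λ.1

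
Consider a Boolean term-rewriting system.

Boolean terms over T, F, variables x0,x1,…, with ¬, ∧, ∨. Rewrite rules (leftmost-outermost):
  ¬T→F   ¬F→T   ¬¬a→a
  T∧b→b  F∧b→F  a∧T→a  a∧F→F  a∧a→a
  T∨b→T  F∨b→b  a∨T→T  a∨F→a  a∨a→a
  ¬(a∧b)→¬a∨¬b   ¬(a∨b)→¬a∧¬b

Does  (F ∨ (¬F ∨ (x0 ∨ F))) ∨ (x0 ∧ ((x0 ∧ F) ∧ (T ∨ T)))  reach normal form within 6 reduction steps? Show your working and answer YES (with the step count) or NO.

  start: (F ∨ (¬F ∨ (x0 ∨ F))) ∨ (x0 ∧ ((x0 ∧ F) ∧ (T ∨ T)))
  →1  (¬F ∨ (x0 ∨ F)) ∨ (x0 ∧ ((x0 ∧ F) ∧ (T ∨ T)))
  →2  (T ∨ (x0 ∨ F)) ∨ (x0 ∧ ((x0 ∧ F) ∧ (T ∨ T)))
  →3  T ∨ (x0 ∧ ((x0 ∧ F) ∧ (T ∨ T)))
  →4  T

Answer: YES — reaches normal form T in 4 ≤ 6 steps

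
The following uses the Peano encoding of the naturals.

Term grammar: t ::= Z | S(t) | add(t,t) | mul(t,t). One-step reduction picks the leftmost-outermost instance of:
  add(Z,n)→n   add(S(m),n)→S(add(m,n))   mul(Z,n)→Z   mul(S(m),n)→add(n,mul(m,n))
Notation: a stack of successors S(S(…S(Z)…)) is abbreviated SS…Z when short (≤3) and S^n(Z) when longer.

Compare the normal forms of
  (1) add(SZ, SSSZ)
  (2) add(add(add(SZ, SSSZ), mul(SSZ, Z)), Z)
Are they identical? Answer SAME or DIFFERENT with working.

Term A:
  start: add(SZ, SSSZ)
  [1] S(add(Z, SSSZ))
  [2] S^4(Z)

Term B:
  start: add(add(add(SZ, SSSZ), mul(SSZ, Z)), Z)
  [1] add(add(S(add(Z, SSSZ)), mul(SSZ, Z)), Z)
  [2] add(S(add(add(Z, SSSZ), mul(SSZ, Z))), Z)
  [3] S(add(add(add(Z, SSSZ), mul(SSZ, Z)), Z))
  [4] S(add(add(SSSZ, mul(SSZ, Z)), Z))
  [5] S(add(S(add(SSZ, mul(SSZ, Z))), Z))
  [6] S(S(add(add(SSZ, mul(SSZ, Z)), Z)))
  [7] S(S(add(S(add(SZ, mul(SSZ, Z))), Z)))
  [8] S(S(S(add(add(SZ, mul(SSZ, Z)), Z))))
  [9] S(S(S(add(S(add(Z, mul(SSZ, Z))), Z))))
  [10] S(S(S(S(add(add(Z, mul(SSZ, Z)), Z)))))
  [11] S(S(S(S(add(mul(SSZ, Z), Z)))))
  [12] S(S(S(S(add(add(Z, mul(SZ, Z)), Z)))))
  [13] S(S(S(S(add(mul(SZ, Z), Z)))))
  [14] S(S(S(S(add(add(Z, mul(Z, Z)), Z)))))
  [15] S(S(S(S(add(mul(Z, Z), Z)))))
  [16] S(S(S(S(add(Z, Z)))))
  [17] S^4(Z)

Answer: SAME — A ⇓ S^4(Z), B ⇓ S^4(Z)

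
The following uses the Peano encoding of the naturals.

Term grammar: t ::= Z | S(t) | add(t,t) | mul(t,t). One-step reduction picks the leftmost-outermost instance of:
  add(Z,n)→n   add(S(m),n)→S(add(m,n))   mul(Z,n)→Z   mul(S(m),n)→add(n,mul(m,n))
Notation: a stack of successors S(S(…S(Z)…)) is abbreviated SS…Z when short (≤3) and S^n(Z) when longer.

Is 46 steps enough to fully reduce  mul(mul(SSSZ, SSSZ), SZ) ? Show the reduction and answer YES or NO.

Answer: YES — reaches normal form S^9(Z) in 44 ≤ 46 steps

Derivation:
  start: mul(mul(SSSZ, SSSZ), SZ)
  →1  mul(add(SSSZ, mul(SSZ, SSSZ)), SZ)
  →2  mul(S(add(SSZ, mul(SSZ, SSSZ))), SZ)
  →3  add(SZ, mul(add(SSZ, mul(SSZ, SSSZ)), SZ))
  →4  S(add(Z, mul(add(SSZ, mul(SSZ, SSSZ)), SZ)))
  →5  S(mul(add(SSZ, mul(SSZ, SSSZ)), SZ))
  →6  S(mul(S(add(SZ, mul(SSZ, SSSZ))), SZ))
  →7  S(add(SZ, mul(add(SZ, mul(SSZ, SSSZ)), SZ)))
  →8  S(S(add(Z, mul(add(SZ, mul(SSZ, SSSZ)), SZ))))
  →9  S(S(mul(add(SZ, mul(SSZ, SSSZ)), SZ)))
  →10  S(S(mul(S(add(Z, mul(SSZ, SSSZ))), SZ)))
  →11  S(S(add(SZ, mul(add(Z, mul(SSZ, SSSZ)), SZ))))
  →12  S(S(S(add(Z, mul(add(Z, mul(SSZ, SSSZ)), SZ)))))
  →13  S(S(S(mul(add(Z, mul(SSZ, SSSZ)), SZ))))
  →14  S(S(S(mul(mul(SSZ, SSSZ), SZ))))
  →15  S(S(S(mul(add(SSSZ, mul(SZ, SSSZ)), SZ))))
  →16  S(S(S(mul(S(add(SSZ, mul(SZ, SSSZ))), SZ))))
  →17  S(S(S(add(SZ, mul(add(SSZ, mul(SZ, SSSZ)), SZ)))))
  →18  S(S(S(S(add(Z, mul(add(SSZ, mul(SZ, SSSZ)), SZ))))))
  →19  S(S(S(S(mul(add(SSZ, mul(SZ, SSSZ)), SZ)))))
  →20  S(S(S(S(mul(S(add(SZ, mul(SZ, SSSZ))), SZ)))))
  →21  S(S(S(S(add(SZ, mul(add(SZ, mul(SZ, SSSZ)), SZ))))))
  →22  S(S(S(S(S(add(Z, mul(add(SZ, mul(SZ, SSSZ)), SZ)))))))
  →23  S(S(S(S(S(mul(add(SZ, mul(SZ, SSSZ)), SZ))))))
  →24  S(S(S(S(S(mul(S(add(Z, mul(SZ, SSSZ))), SZ))))))
  →25  S(S(S(S(S(add(SZ, mul(add(Z, mul(SZ, SSSZ)), SZ)))))))
  →26  S(S(S(S(S(S(add(Z, mul(add(Z, mul(SZ, SSSZ)), SZ))))))))
  →27  S(S(S(S(S(S(mul(add(Z, mul(SZ, SSSZ)), SZ)))))))
  →28  S(S(S(S(S(S(mul(mul(SZ, SSSZ), SZ)))))))
  →29  S(S(S(S(S(S(mul(add(SSSZ, mul(Z, SSSZ)), SZ)))))))
  →30  S(S(S(S(S(S(mul(S(add(SSZ, mul(Z, SSSZ))), SZ)))))))
  →31  S(S(S(S(S(S(add(SZ, mul(add(SSZ, mul(Z, SSSZ)), SZ))))))))
  →32  S(S(S(S(S(S(S(add(Z, mul(add(SSZ, mul(Z, SSSZ)), SZ)))))))))
  →33  S(S(S(S(S(S(S(mul(add(SSZ, mul(Z, SSSZ)), SZ))))))))
  →34  S(S(S(S(S(S(S(mul(S(add(SZ, mul(Z, SSSZ))), SZ))))))))
  →35  S(S(S(S(S(S(S(add(SZ, mul(add(SZ, mul(Z, SSSZ)), SZ)))))))))
  →36  S(S(S(S(S(S(S(S(add(Z, mul(add(SZ, mul(Z, SSSZ)), SZ))))))))))
  →37  S(S(S(S(S(S(S(S(mul(add(SZ, mul(Z, SSSZ)), SZ)))))))))
  →38  S(S(S(S(S(S(S(S(mul(S(add(Z, mul(Z, SSSZ))), SZ)))))))))
  →39  S(S(S(S(S(S(S(S(add(SZ, mul(add(Z, mul(Z, SSSZ)), SZ))))))))))
  →40  S(S(S(S(S(S(S(S(S(add(Z, mul(add(Z, mul(Z, SSSZ)), SZ)))))))))))
  →41  S(S(S(S(S(S(S(S(S(mul(add(Z, mul(Z, SSSZ)), SZ))))))))))
  →42  S(S(S(S(S(S(S(S(S(mul(mul(Z, SSSZ), SZ))))))))))
  →43  S(S(S(S(S(S(S(S(S(mul(Z, SZ))))))))))
  →44  S^9(Z)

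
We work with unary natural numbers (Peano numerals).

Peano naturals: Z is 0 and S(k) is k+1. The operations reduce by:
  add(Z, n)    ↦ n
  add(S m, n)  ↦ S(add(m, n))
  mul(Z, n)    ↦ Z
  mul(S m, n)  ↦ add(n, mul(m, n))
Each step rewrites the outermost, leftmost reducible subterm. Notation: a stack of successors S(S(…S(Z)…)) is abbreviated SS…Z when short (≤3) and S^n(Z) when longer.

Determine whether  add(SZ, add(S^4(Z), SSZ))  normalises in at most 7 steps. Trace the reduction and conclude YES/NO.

Answer: YES — reaches normal form S^7(Z) in 7 ≤ 7 steps

Reduction:
  start: add(SZ, add(S^4(Z), SSZ))
  [1] S(add(Z, add(S^4(Z), SSZ)))
  [2] S(add(S^4(Z), SSZ))
  [3] S(S(add(SSSZ, SSZ)))
  [4] S(S(S(add(SSZ, SSZ))))
  [5] S(S(S(S(add(SZ, SSZ)))))
  [6] S(S(S(S(S(add(Z, SSZ))))))
  [7] S^7(Z)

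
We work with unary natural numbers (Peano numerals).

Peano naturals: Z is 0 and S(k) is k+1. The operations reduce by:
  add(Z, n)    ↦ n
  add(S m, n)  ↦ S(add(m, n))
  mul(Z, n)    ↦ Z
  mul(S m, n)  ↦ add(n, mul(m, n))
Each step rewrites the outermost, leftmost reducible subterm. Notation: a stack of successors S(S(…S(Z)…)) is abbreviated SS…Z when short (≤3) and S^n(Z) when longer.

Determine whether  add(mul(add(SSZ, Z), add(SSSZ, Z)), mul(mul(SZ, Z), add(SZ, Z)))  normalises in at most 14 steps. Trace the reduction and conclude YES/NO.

  start: add(mul(add(SSZ, Z), add(SSSZ, Z)), mul(mul(SZ, Z), add(SZ, Z)))
  →1  add(mul(S(add(SZ, Z)), add(SSSZ, Z)), mul(mul(SZ, Z), add(SZ, Z)))
  →2  add(add(add(SSSZ, Z), mul(add(SZ, Z), add(SSSZ, Z))), mul(mul(SZ, Z), add(SZ, Z)))
  →3  add(add(S(add(SSZ, Z)), mul(add(SZ, Z), add(SSSZ, Z))), mul(mul(SZ, Z), add(SZ, Z)))
  →4  add(S(add(add(SSZ, Z), mul(add(SZ, Z), add(SSSZ, Z)))), mul(mul(SZ, Z), add(SZ, Z)))
  →5  S(add(add(add(SSZ, Z), mul(add(SZ, Z), add(SSSZ, Z))), mul(mul(SZ, Z), add(SZ, Z))))
  →6  S(add(add(S(add(SZ, Z)), mul(add(SZ, Z), add(SSSZ, Z))), mul(mul(SZ, Z), add(SZ, Z))))
  →7  S(add(S(add(add(SZ, Z), mul(add(SZ, Z), add(SSSZ, Z)))), mul(mul(SZ, Z), add(SZ, Z))))
  →8  S(S(add(add(add(SZ, Z), mul(add(SZ, Z), add(SSSZ, Z))), mul(mul(SZ, Z), add(SZ, Z)))))
  →9  S(S(add(add(S(add(Z, Z)), mul(add(SZ, Z), add(SSSZ, Z))), mul(mul(SZ, Z), add(SZ, Z)))))
  →10  S(S(add(S(add(add(Z, Z), mul(add(SZ, Z), add(SSSZ, Z)))), mul(mul(SZ, Z), add(SZ, Z)))))
  →11  S(S(S(add(add(add(Z, Z), mul(add(SZ, Z), add(SSSZ, Z))), mul(mul(SZ, Z), add(SZ, Z))))))
  →12  S(S(S(add(add(Z, mul(add(SZ, Z), add(SSSZ, Z))), mul(mul(SZ, Z), add(SZ, Z))))))
  →13  S(S(S(add(mul(add(SZ, Z), add(SSSZ, Z)), mul(mul(SZ, Z), add(SZ, Z))))))
  →14  S(S(S(add(mul(S(add(Z, Z)), add(SSSZ, Z)), mul(mul(SZ, Z), add(SZ, Z))))))

Answer: NO — after 14 steps the term is S(S(S(add(mul(S(add(Z, Z)), add(SSSZ, Z)), mul(mul(SZ, Z), add(SZ, Z)))))), not yet normal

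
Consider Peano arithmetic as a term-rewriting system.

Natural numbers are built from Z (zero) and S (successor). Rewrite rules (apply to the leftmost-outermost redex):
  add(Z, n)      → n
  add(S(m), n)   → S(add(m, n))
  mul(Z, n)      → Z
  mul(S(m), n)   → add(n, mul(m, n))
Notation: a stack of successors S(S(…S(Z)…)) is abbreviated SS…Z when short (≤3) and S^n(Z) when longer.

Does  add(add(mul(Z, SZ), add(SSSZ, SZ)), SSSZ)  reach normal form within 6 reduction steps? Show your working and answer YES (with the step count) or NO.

  start: add(add(mul(Z, SZ), add(SSSZ, SZ)), SSSZ)
  step 1: add(add(Z, add(SSSZ, SZ)), SSSZ)
  step 2: add(add(SSSZ, SZ), SSSZ)
  step 3: add(S(add(SSZ, SZ)), SSSZ)
  step 4: S(add(add(SSZ, SZ), SSSZ))
  step 5: S(add(S(add(SZ, SZ)), SSSZ))
  step 6: S(S(add(add(SZ, SZ), SSSZ)))

Answer: NO — after 6 steps the term is S(S(add(add(SZ, SZ), SSSZ))), not yet normal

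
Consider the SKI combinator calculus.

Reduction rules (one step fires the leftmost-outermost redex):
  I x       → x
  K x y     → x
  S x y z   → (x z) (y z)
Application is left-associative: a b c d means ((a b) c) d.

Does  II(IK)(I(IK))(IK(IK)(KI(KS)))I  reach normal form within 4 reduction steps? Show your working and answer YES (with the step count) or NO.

Answer: NO — after 4 steps the term is I(IK)I, not yet normal

Working:
  start: II(IK)(I(IK))(IK(IK)(KI(KS)))I
  →1  I(IK)(I(IK))(IK(IK)(KI(KS)))I
  →2  IK(I(IK))(IK(IK)(KI(KS)))I
  →3  K(I(IK))(IK(IK)(KI(KS)))I
  →4  I(IK)I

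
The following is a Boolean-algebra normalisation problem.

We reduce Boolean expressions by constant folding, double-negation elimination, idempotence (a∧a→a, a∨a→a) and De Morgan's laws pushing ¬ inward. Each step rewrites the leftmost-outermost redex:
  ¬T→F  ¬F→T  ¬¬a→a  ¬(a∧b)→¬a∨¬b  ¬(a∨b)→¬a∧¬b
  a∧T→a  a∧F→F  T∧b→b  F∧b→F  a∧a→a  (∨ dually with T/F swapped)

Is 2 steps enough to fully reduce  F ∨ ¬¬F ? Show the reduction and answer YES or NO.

Answer: YES — reaches normal form F in 2 ≤ 2 steps

Derivation:
  start: F ∨ ¬¬F
  →1  ¬¬F
  →2  F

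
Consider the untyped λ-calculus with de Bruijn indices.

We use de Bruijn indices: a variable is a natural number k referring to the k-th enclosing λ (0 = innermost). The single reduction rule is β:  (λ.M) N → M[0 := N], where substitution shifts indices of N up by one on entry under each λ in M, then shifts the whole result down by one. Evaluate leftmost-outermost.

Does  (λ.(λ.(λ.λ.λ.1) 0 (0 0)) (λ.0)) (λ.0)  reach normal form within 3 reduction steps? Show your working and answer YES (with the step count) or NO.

  start: (λ.(λ.(λ.λ.λ.1) 0 (0 0)) (λ.0)) (λ.0)
  step 1: (λ.(λ.λ.λ.1) 0 (0 0)) (λ.0)
  step 2: (λ.λ.λ.1) (λ.0) ((λ.0) (λ.0))
  step 3: (λ.λ.1) ((λ.0) (λ.0))

Answer: NO — after 3 steps the term is (λ.λ.1) ((λ.0) (λ.0)), not yet normal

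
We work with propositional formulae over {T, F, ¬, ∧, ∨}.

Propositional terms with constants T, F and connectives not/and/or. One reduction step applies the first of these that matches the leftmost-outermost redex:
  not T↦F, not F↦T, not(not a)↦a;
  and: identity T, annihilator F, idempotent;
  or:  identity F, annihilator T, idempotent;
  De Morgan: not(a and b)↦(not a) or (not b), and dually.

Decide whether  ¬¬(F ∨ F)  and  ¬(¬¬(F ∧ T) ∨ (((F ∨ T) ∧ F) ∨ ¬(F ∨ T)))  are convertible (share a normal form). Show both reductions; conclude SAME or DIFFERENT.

Term A:
  start: ¬¬(F ∨ F)
  →1  F ∨ F
  →2  F

Term B:
  start: ¬(¬¬(F ∧ T) ∨ (((F ∨ T) ∧ F) ∨ ¬(F ∨ T)))
  →1  ¬¬¬(F ∧ T) ∧ ¬(((F ∨ T) ∧ F) ∨ ¬(F ∨ T))
  →2  ¬(F ∧ T) ∧ ¬(((F ∨ T) ∧ F) ∨ ¬(F ∨ T))
  →3  (¬F ∨ ¬T) ∧ ¬(((F ∨ T) ∧ F) ∨ ¬(F ∨ T))
  →4  (T ∨ ¬T) ∧ ¬(((F ∨ T) ∧ F) ∨ ¬(F ∨ T))
  →5  T ∧ ¬(((F ∨ T) ∧ F) ∨ ¬(F ∨ T))
  →6  ¬(((F ∨ T) ∧ F) ∨ ¬(F ∨ T))
  →7  ¬((F ∨ T) ∧ F) ∧ ¬¬(F ∨ T)
  →8  (¬(F ∨ T) ∨ ¬F) ∧ ¬¬(F ∨ T)
  →9  ((¬F ∧ ¬T) ∨ ¬F) ∧ ¬¬(F ∨ T)
  →10  ((T ∧ ¬T) ∨ ¬F) ∧ ¬¬(F ∨ T)
  →11  (¬T ∨ ¬F) ∧ ¬¬(F ∨ T)
  →12  (F ∨ ¬F) ∧ ¬¬(F ∨ T)
  →13  ¬F ∧ ¬¬(F ∨ T)
  →14  T ∧ ¬¬(F ∨ T)
  →15  ¬¬(F ∨ T)
  →16  F ∨ T
  →17  T

Answer: DIFFERENT — A ⇓ F, B ⇓ T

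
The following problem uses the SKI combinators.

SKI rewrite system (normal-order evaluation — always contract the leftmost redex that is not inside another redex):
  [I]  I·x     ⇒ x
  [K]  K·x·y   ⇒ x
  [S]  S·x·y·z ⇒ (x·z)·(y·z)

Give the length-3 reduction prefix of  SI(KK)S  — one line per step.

  start: SI(KK)S
  [1] IS(KKS)
  [2] S(KKS)
  [3] SK

Answer: after 3 steps: SK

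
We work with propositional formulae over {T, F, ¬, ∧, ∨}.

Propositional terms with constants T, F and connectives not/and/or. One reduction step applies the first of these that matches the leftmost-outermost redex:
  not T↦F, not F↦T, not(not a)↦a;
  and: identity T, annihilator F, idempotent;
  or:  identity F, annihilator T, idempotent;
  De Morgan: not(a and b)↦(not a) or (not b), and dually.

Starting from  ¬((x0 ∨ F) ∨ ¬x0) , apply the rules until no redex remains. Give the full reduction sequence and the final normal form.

Answer: normal form = ¬x0 ∧ x0  (in 5 steps)

Working:
  start: ¬((x0 ∨ F) ∨ ¬x0)
  step 1: ¬(x0 ∨ F) ∧ ¬¬x0
  step 2: (¬x0 ∧ ¬F) ∧ ¬¬x0
  step 3: (¬x0 ∧ T) ∧ ¬¬x0
  step 4: ¬x0 ∧ ¬¬x0
  step 5: ¬x0 ∧ x0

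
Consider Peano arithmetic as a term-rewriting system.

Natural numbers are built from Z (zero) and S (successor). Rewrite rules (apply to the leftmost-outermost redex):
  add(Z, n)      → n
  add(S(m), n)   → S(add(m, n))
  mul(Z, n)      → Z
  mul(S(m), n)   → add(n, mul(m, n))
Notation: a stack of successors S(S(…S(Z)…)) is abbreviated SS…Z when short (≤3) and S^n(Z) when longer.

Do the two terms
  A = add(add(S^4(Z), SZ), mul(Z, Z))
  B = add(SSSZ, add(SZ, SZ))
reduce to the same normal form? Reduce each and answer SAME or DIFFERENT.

Term A:
  start: add(add(S^4(Z), SZ), mul(Z, Z))
  [1] add(S(add(SSSZ, SZ)), mul(Z, Z))
  [2] S(add(add(SSSZ, SZ), mul(Z, Z)))
  [3] S(add(S(add(SSZ, SZ)), mul(Z, Z)))
  [4] S(S(add(add(SSZ, SZ), mul(Z, Z))))
  [5] S(S(add(S(add(SZ, SZ)), mul(Z, Z))))
  [6] S(S(S(add(add(SZ, SZ), mul(Z, Z)))))
  [7] S(S(S(add(S(add(Z, SZ)), mul(Z, Z)))))
  [8] S(S(S(S(add(add(Z, SZ), mul(Z, Z))))))
  [9] S(S(S(S(add(SZ, mul(Z, Z))))))
  [10] S(S(S(S(S(add(Z, mul(Z, Z)))))))
  [11] S(S(S(S(S(mul(Z, Z))))))
  [12] S^5(Z)

Term B:
  start: add(SSSZ, add(SZ, SZ))
  [1] S(add(SSZ, add(SZ, SZ)))
  [2] S(S(add(SZ, add(SZ, SZ))))
  [3] S(S(S(add(Z, add(SZ, SZ)))))
  [4] S(S(S(add(SZ, SZ))))
  [5] S(S(S(S(add(Z, SZ)))))
  [6] S^5(Z)

Answer: SAME — A ⇓ S^5(Z), B ⇓ S^5(Z)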